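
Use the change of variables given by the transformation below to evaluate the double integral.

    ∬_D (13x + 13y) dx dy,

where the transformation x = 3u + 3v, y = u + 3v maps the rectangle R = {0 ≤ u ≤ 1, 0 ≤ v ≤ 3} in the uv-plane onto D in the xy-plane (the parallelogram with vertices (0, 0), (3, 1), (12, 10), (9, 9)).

Compute the Jacobian determinant of (x, y) with respect to (u, v):

    ∂(x,y)/∂(u,v) = | 3  3 | = (3)(3) - (3)(1) = 6.
                   | 1  3 |

Its absolute value is |J| = 6 (the area scaling factor).

Substituting x = 3u + 3v, y = u + 3v into the integrand,

    13x + 13y → 52u + 78v,

so the integral becomes

    ∬_R (52u + 78v) · |J| du dv = ∫_0^1 ∫_0^3 (312u + 468v) dv du.

Inner (v): 936u + 2106.
Outer (u): 2574.

Therefore ∬_D (13x + 13y) dx dy = 2574.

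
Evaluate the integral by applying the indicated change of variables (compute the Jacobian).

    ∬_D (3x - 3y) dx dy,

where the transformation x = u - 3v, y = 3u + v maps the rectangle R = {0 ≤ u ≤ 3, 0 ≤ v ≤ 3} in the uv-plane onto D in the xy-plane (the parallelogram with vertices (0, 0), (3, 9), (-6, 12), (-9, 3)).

Compute the Jacobian determinant of (x, y) with respect to (u, v):

    ∂(x,y)/∂(u,v) = | 1  -3 | = (1)(1) - (-3)(3) = 10.
                   | 3  1 |

Its absolute value is |J| = 10 (the area scaling factor).

Substituting x = u - 3v, y = 3u + v into the integrand,

    3x - 3y → -6u - 12v,

so the integral becomes

    ∬_R (-6u - 12v) · |J| du dv = ∫_0^3 ∫_0^3 (-60u - 120v) dv du.

Inner (v): -180u - 540.
Outer (u): -2430.

Therefore ∬_D (3x - 3y) dx dy = -2430.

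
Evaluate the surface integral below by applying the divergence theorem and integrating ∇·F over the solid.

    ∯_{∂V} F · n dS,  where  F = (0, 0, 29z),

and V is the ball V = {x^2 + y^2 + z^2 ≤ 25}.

By the divergence theorem,

    ∯_{∂V} F · n dS = ∭_V (∇ · F) dV.

Compute the divergence:
    ∇ · F = ∂F_x/∂x + ∂F_y/∂y + ∂F_z/∂z = 0 + 0 + 29 = 29.

In spherical coordinates, x = ρ sin(φ) cos(θ), y = ρ sin(φ) sin(θ), z = ρ cos(φ), dV = ρ^2 sin(φ) dρ dφ dθ, with 0 ≤ ρ ≤ 5, 0 ≤ φ ≤ π, 0 ≤ θ ≤ 2π.

The integrand, after substitution and multiplying by the volume element, becomes (29) · ρ^2 sin(φ), so

    ∭_V (∇·F) dV = ∫_0^{2π} ∫_0^{π} ∫_0^{5} (29) · ρ^2 sin(φ) dρ dφ dθ.

Inner (ρ from 0 to 5): 3625sin(φ)/3.
Middle (φ from 0 to π): 7250/3.
Outer (θ from 0 to 2π): 14500π/3.

Therefore ∯_{∂V} F · n dS = 14500π/3.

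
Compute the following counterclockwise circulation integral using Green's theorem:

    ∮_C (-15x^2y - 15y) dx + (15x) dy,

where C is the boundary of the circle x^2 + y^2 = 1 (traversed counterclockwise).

Green's theorem converts the closed line integral into a double integral over the enclosed region D:

    ∮_C P dx + Q dy = ∬_D (∂Q/∂x - ∂P/∂y) dA.

Here P = -15x^2y - 15y, Q = 15x, so

    ∂Q/∂x = 15,    ∂P/∂y = -15x^2 - 15,
    ∂Q/∂x - ∂P/∂y = 15x^2 + 30.

D is the region x^2 + y^2 ≤ 1. Evaluating the double integral:

In polar coordinates (x = r cos θ, y = r sin θ, dA = r dr dθ) the integrand becomes 15r^2cos(θ)^2 + 30, so

    ∬_D (15x^2 + 30) dA = ∫_0^{2π} ∫_0^{1} (15r^2cos(θ)^2 + 30) · r dr dθ.

Inner (r from 0 to 1): 15cos(θ)^2/4 + 15.
Outer (θ from 0 to 2π): 135π/4.

Therefore ∮_C P dx + Q dy = 135π/4.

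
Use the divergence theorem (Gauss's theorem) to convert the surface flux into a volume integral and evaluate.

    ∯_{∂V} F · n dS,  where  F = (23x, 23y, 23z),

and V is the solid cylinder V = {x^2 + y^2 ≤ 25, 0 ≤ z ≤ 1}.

By the divergence theorem,

    ∯_{∂V} F · n dS = ∭_V (∇ · F) dV.

Compute the divergence:
    ∇ · F = ∂F_x/∂x + ∂F_y/∂y + ∂F_z/∂z = 23 + 23 + 23 = 69.

In cylindrical coordinates, x = r cos(θ), y = r sin(θ), z = z, dV = r dr dθ dz, with 0 ≤ r ≤ 5, 0 ≤ θ ≤ 2π, 0 ≤ z ≤ 1.

The integrand, after substitution and multiplying by the volume element, becomes (69) · r, so

    ∭_V (∇·F) dV = ∫_0^{2π} ∫_0^{5} ∫_0^{1} (69) · r dz dr dθ.

Inner (z from 0 to 1): 69r.
Middle (r from 0 to 5): 1725/2.
Outer (θ from 0 to 2π): 1725π.

Therefore ∯_{∂V} F · n dS = 1725π.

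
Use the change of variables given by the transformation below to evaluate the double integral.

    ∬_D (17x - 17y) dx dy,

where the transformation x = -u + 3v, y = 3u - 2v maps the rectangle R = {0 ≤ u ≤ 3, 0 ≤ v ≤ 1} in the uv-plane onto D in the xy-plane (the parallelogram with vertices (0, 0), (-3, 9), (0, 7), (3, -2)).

Compute the Jacobian determinant of (x, y) with respect to (u, v):

    ∂(x,y)/∂(u,v) = | -1  3 | = (-1)(-2) - (3)(3) = -7.
                   | 3  -2 |

Its absolute value is |J| = 7 (the area scaling factor).

Substituting x = -u + 3v, y = 3u - 2v into the integrand,

    17x - 17y → -68u + 85v,

so the integral becomes

    ∬_R (-68u + 85v) · |J| du dv = ∫_0^3 ∫_0^1 (-476u + 595v) dv du.

Inner (v): 595/2 - 476u.
Outer (u): -2499/2.

Therefore ∬_D (17x - 17y) dx dy = -2499/2.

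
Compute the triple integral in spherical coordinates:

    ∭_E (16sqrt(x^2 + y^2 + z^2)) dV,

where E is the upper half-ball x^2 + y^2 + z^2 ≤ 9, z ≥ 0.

In spherical coordinates, x = ρ sin(φ) cos(θ), y = ρ sin(φ) sin(θ), z = ρ cos(φ), and dV = ρ^2 sin(φ) dρ dφ dθ.

The integrand becomes 16ρ, so

    ∭_E (16sqrt(x^2 + y^2 + z^2)) dV = ∫_{0}^{2π} ∫_{0}^{π/2} ∫_{0}^{3} (16ρ) · ρ^2 sin(φ) dρ dφ dθ.

Inner (ρ): 324sin(φ).
Middle (φ): 324.
Outer (θ): 648π.

Therefore the triple integral equals 648π.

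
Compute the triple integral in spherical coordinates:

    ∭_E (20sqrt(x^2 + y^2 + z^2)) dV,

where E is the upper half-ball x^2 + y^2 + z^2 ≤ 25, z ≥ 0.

In spherical coordinates, x = ρ sin(φ) cos(θ), y = ρ sin(φ) sin(θ), z = ρ cos(φ), and dV = ρ^2 sin(φ) dρ dφ dθ.

The integrand becomes 20ρ, so

    ∭_E (20sqrt(x^2 + y^2 + z^2)) dV = ∫_{0}^{2π} ∫_{0}^{π/2} ∫_{0}^{5} (20ρ) · ρ^2 sin(φ) dρ dφ dθ.

Inner (ρ): 3125sin(φ).
Middle (φ): 3125.
Outer (θ): 6250π.

Therefore the triple integral equals 6250π.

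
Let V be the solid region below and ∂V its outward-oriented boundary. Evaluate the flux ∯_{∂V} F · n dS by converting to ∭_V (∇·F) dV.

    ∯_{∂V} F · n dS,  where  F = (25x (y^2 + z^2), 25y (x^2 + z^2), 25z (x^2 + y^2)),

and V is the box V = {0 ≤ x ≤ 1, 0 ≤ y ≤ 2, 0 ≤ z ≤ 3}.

By the divergence theorem,

    ∯_{∂V} F · n dS = ∭_V (∇ · F) dV.

Compute the divergence:
    ∇ · F = ∂F_x/∂x + ∂F_y/∂y + ∂F_z/∂z = 25y^2 + 25z^2 + 25x^2 + 25z^2 + 25x^2 + 25y^2 = 50x^2 + 50y^2 + 50z^2.

V is a rectangular box, so dV = dx dy dz with 0 ≤ x ≤ 1, 0 ≤ y ≤ 2, 0 ≤ z ≤ 3.

Integrate (50x^2 + 50y^2 + 50z^2) over V as an iterated integral:

    ∭_V (∇·F) dV = ∫_0^{1} ∫_0^{2} ∫_0^{3} (50x^2 + 50y^2 + 50z^2) dz dy dx.

Inner (z from 0 to 3): 150x^2 + 150y^2 + 450.
Middle (y from 0 to 2): 300x^2 + 1300.
Outer (x from 0 to 1): 1400.

Therefore ∯_{∂V} F · n dS = 1400.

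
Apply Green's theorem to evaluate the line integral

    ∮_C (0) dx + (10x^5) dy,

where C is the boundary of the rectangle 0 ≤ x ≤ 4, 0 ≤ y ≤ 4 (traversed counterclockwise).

Green's theorem converts the closed line integral into a double integral over the enclosed region D:

    ∮_C P dx + Q dy = ∬_D (∂Q/∂x - ∂P/∂y) dA.

Here P = 0, Q = 10x^5, so

    ∂Q/∂x = 50x^4,    ∂P/∂y = 0,
    ∂Q/∂x - ∂P/∂y = 50x^4.

D is the region 0 ≤ x ≤ 4, 0 ≤ y ≤ 4. Evaluating the double integral:

    ∬_D (50x^4) dA = ∫_0^{4} ∫_0^{4} (50x^4) dy dx.

Inner (y from 0 to 4): 200x^4.
Outer (x from 0 to 4): 40960.

Therefore ∮_C P dx + Q dy = 40960.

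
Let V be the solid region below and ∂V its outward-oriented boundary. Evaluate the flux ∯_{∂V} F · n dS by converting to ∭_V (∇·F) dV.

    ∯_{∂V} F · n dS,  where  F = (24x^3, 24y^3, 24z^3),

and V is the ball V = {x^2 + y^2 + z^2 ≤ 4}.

By the divergence theorem,

    ∯_{∂V} F · n dS = ∭_V (∇ · F) dV.

Compute the divergence:
    ∇ · F = ∂F_x/∂x + ∂F_y/∂y + ∂F_z/∂z = 72x^2 + 72y^2 + 72z^2.

In spherical coordinates, x = ρ sin(φ) cos(θ), y = ρ sin(φ) sin(θ), z = ρ cos(φ), dV = ρ^2 sin(φ) dρ dφ dθ, with 0 ≤ ρ ≤ 2, 0 ≤ φ ≤ π, 0 ≤ θ ≤ 2π.

The integrand, after substitution and multiplying by the volume element, becomes (72ρ^2) · ρ^2 sin(φ), so

    ∭_V (∇·F) dV = ∫_0^{2π} ∫_0^{π} ∫_0^{2} (72ρ^2) · ρ^2 sin(φ) dρ dφ dθ.

Inner (ρ from 0 to 2): 2304sin(φ)/5.
Middle (φ from 0 to π): 4608/5.
Outer (θ from 0 to 2π): 9216π/5.

Therefore ∯_{∂V} F · n dS = 9216π/5.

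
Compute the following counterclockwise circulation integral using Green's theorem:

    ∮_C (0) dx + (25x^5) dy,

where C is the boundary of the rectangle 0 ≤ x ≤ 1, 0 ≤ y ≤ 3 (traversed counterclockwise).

Green's theorem converts the closed line integral into a double integral over the enclosed region D:

    ∮_C P dx + Q dy = ∬_D (∂Q/∂x - ∂P/∂y) dA.

Here P = 0, Q = 25x^5, so

    ∂Q/∂x = 125x^4,    ∂P/∂y = 0,
    ∂Q/∂x - ∂P/∂y = 125x^4.

D is the region 0 ≤ x ≤ 1, 0 ≤ y ≤ 3. Evaluating the double integral:

    ∬_D (125x^4) dA = ∫_0^{1} ∫_0^{3} (125x^4) dy dx.

Inner (y from 0 to 3): 375x^4.
Outer (x from 0 to 1): 75.

Therefore ∮_C P dx + Q dy = 75.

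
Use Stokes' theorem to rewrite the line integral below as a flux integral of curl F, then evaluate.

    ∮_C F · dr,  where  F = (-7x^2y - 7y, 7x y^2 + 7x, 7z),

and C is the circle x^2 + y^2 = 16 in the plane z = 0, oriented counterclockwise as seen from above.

Let S be the flat disk x^2 + y^2 ≤ 16 in the plane z = 0, with upward unit normal n̂ = ẑ. By Stokes' theorem,

    ∮_C F · dr = ∬_S (∇ × F) · n̂ dS = ∬_D (curl F)_z dA,

where D is the disk x^2 + y^2 ≤ 16.

Compute the curl of F = (-7x^2y - 7y, 7x y^2 + 7x, 7z):
    (∇ × F)_x = ∂F_z/∂y - ∂F_y/∂z = 0,
    (∇ × F)_y = ∂F_x/∂z - ∂F_z/∂x = 0,
    (∇ × F)_z = ∂F_y/∂x - ∂F_x/∂y = 7x^2 + 7y^2 + 14.

On z = 0, (curl F)_z = 7x^2 + 7y^2 + 14.

Convert to polar (x = r cos θ, y = r sin θ, dA = r dr dθ); the integrand becomes 7r^2 + 14, so

    ∬_D (curl F)_z dA = ∫_0^{2π} ∫_0^{4} (7r^2 + 14) · r dr dθ.

Inner (r from 0 to 4): 560.
Outer (θ from 0 to 2π): 1120π.

Therefore ∮_C F · dr = 1120π.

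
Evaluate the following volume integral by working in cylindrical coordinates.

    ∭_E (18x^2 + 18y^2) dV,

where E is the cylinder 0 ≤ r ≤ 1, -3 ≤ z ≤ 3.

In cylindrical coordinates, x = r cos(θ), y = r sin(θ), z = z, and dV = r dr dθ dz.

The integrand becomes 18r^2, so

    ∭_E (18x^2 + 18y^2) dV = ∫_{0}^{2π} ∫_{0}^{1} ∫_{-3}^{3} (18r^2) · r dz dr dθ.

Inner (z): 108r^3.
Middle (r from 0 to 1): 27.
Outer (θ): 54π.

Therefore the triple integral equals 54π.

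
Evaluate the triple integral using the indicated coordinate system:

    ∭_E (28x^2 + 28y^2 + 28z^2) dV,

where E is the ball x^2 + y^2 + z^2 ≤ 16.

In spherical coordinates, x = ρ sin(φ) cos(θ), y = ρ sin(φ) sin(θ), z = ρ cos(φ), and dV = ρ^2 sin(φ) dρ dφ dθ.

The integrand becomes 28ρ^2, so

    ∭_E (28x^2 + 28y^2 + 28z^2) dV = ∫_{0}^{2π} ∫_{0}^{π} ∫_{0}^{4} (28ρ^2) · ρ^2 sin(φ) dρ dφ dθ.

Inner (ρ): 28672sin(φ)/5.
Middle (φ): 57344/5.
Outer (θ): 114688π/5.

Therefore the triple integral equals 114688π/5.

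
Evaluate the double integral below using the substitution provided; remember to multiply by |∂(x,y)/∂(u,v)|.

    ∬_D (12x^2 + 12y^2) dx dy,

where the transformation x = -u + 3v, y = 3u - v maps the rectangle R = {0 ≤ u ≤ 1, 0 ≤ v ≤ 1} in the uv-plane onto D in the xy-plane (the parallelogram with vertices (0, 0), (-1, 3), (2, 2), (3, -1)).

Compute the Jacobian determinant of (x, y) with respect to (u, v):

    ∂(x,y)/∂(u,v) = | -1  3 | = (-1)(-1) - (3)(3) = -8.
                   | 3  -1 |

Its absolute value is |J| = 8 (the area scaling factor).

Substituting x = -u + 3v, y = 3u - v into the integrand,

    12x^2 + 12y^2 → 120u^2 - 144u v + 120v^2,

so the integral becomes

    ∬_R (120u^2 - 144u v + 120v^2) · |J| du dv = ∫_0^1 ∫_0^1 (960u^2 - 1152u v + 960v^2) dv du.

Inner (v): 960u^2 - 576u + 320.
Outer (u): 352.

Therefore ∬_D (12x^2 + 12y^2) dx dy = 352.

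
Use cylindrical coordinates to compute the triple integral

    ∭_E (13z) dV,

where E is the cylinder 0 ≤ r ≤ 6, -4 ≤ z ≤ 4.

In cylindrical coordinates, x = r cos(θ), y = r sin(θ), z = z, and dV = r dr dθ dz.

The integrand becomes 13z, so

    ∭_E (13z) dV = ∫_{0}^{2π} ∫_{0}^{6} ∫_{-4}^{4} (13z) · r dz dr dθ.

Inner (z): 0.
Middle (r from 0 to 6): 0.
Outer (θ): 0.

Therefore the triple integral equals 0.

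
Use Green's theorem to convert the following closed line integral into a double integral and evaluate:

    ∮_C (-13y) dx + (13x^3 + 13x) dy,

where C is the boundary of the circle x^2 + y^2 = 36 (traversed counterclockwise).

Green's theorem converts the closed line integral into a double integral over the enclosed region D:

    ∮_C P dx + Q dy = ∬_D (∂Q/∂x - ∂P/∂y) dA.

Here P = -13y, Q = 13x^3 + 13x, so

    ∂Q/∂x = 39x^2 + 13,    ∂P/∂y = -13,
    ∂Q/∂x - ∂P/∂y = 39x^2 + 26.

D is the region x^2 + y^2 ≤ 36. Evaluating the double integral:

In polar coordinates (x = r cos θ, y = r sin θ, dA = r dr dθ) the integrand becomes 39r^2cos(θ)^2 + 26, so

    ∬_D (39x^2 + 26) dA = ∫_0^{2π} ∫_0^{6} (39r^2cos(θ)^2 + 26) · r dr dθ.

Inner (r from 0 to 6): 12636cos(θ)^2 + 468.
Outer (θ from 0 to 2π): 13572π.

Therefore ∮_C P dx + Q dy = 13572π.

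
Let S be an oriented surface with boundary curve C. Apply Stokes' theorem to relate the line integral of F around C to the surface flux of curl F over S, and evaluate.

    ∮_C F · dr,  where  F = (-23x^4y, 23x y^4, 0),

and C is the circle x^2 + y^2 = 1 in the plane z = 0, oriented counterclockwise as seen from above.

Let S be the flat disk x^2 + y^2 ≤ 1 in the plane z = 0, with upward unit normal n̂ = ẑ. By Stokes' theorem,

    ∮_C F · dr = ∬_S (∇ × F) · n̂ dS = ∬_D (curl F)_z dA,

where D is the disk x^2 + y^2 ≤ 1.

Compute the curl of F = (-23x^4y, 23x y^4, 0):
    (∇ × F)_x = ∂F_z/∂y - ∂F_y/∂z = 0,
    (∇ × F)_y = ∂F_x/∂z - ∂F_z/∂x = 0,
    (∇ × F)_z = ∂F_y/∂x - ∂F_x/∂y = 23x^4 + 23y^4.

On z = 0, (curl F)_z = 23x^4 + 23y^4.

Convert to polar (x = r cos θ, y = r sin θ, dA = r dr dθ); the integrand becomes 23r^4(sin(θ)^4 + cos(θ)^4), so

    ∬_D (curl F)_z dA = ∫_0^{2π} ∫_0^{1} (23r^4(sin(θ)^4 + cos(θ)^4)) · r dr dθ.

Inner (r from 0 to 1): 23sin(θ)^4/6 + 23cos(θ)^4/6.
Outer (θ from 0 to 2π): 23π/4.

Therefore ∮_C F · dr = 23π/4.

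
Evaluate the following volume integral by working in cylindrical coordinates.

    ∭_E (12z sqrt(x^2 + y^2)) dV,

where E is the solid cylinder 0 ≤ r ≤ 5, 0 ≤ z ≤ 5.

In cylindrical coordinates, x = r cos(θ), y = r sin(θ), z = z, and dV = r dr dθ dz.

The integrand becomes 12r z, so

    ∭_E (12z sqrt(x^2 + y^2)) dV = ∫_{0}^{2π} ∫_{0}^{5} ∫_{0}^{5} (12r z) · r dz dr dθ.

Inner (z): 150r^2.
Middle (r from 0 to 5): 6250.
Outer (θ): 12500π.

Therefore the triple integral equals 12500π.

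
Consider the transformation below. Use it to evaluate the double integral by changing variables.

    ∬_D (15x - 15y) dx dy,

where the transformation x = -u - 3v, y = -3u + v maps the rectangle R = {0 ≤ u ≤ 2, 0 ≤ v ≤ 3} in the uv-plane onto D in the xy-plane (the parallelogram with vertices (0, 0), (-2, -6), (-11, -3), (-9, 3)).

Compute the Jacobian determinant of (x, y) with respect to (u, v):

    ∂(x,y)/∂(u,v) = | -1  -3 | = (-1)(1) - (-3)(-3) = -10.
                   | -3  1 |

Its absolute value is |J| = 10 (the area scaling factor).

Substituting x = -u - 3v, y = -3u + v into the integrand,

    15x - 15y → 30u - 60v,

so the integral becomes

    ∬_R (30u - 60v) · |J| du dv = ∫_0^2 ∫_0^3 (300u - 600v) dv du.

Inner (v): 900u - 2700.
Outer (u): -3600.

Therefore ∬_D (15x - 15y) dx dy = -3600.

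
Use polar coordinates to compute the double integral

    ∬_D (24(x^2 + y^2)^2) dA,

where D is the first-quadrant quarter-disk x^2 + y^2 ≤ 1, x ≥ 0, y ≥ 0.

The region D is 0 ≤ r ≤ 1, 0 ≤ θ ≤ π/2 in polar coordinates, where x = r cos(θ), y = r sin(θ), and dA = r dr dθ.

Under the substitution, the integrand becomes 24r^4, so

    ∬_D (24(x^2 + y^2)^2) dA = ∫_{0}^{π/2} ∫_{0}^{1} (24r^4) · r dr dθ.

Inner integral (in r): ∫_{0}^{1} (24r^4) · r dr = 4.

Outer integral (in θ): ∫_{0}^{π/2} (4) dθ = 2π.

Therefore ∬_D (24(x^2 + y^2)^2) dA = 2π.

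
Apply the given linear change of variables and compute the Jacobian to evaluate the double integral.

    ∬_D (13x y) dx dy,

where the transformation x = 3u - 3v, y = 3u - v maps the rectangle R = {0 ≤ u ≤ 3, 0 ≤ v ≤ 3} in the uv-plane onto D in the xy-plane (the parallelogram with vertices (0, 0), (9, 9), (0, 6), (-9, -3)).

Compute the Jacobian determinant of (x, y) with respect to (u, v):

    ∂(x,y)/∂(u,v) = | 3  -3 | = (3)(-1) - (-3)(3) = 6.
                   | 3  -1 |

Its absolute value is |J| = 6 (the area scaling factor).

Substituting x = 3u - 3v, y = 3u - v into the integrand,

    13x y → 117u^2 - 156u v + 39v^2,

so the integral becomes

    ∬_R (117u^2 - 156u v + 39v^2) · |J| du dv = ∫_0^3 ∫_0^3 (702u^2 - 936u v + 234v^2) dv du.

Inner (v): 2106u^2 - 4212u + 2106.
Outer (u): 6318.

Therefore ∬_D (13x y) dx dy = 6318.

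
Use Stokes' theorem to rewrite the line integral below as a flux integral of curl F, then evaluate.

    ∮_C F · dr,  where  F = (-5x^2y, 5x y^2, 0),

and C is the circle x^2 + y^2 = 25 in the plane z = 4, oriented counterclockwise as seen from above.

Let S be the flat disk x^2 + y^2 ≤ 25 in the plane z = 4, with upward unit normal n̂ = ẑ. By Stokes' theorem,

    ∮_C F · dr = ∬_S (∇ × F) · n̂ dS = ∬_D (curl F)_z dA,

where D is the disk x^2 + y^2 ≤ 25.

Compute the curl of F = (-5x^2y, 5x y^2, 0):
    (∇ × F)_x = ∂F_z/∂y - ∂F_y/∂z = 0,
    (∇ × F)_y = ∂F_x/∂z - ∂F_z/∂x = 0,
    (∇ × F)_z = ∂F_y/∂x - ∂F_x/∂y = 5x^2 + 5y^2.

On z = 4, (curl F)_z = 5x^2 + 5y^2.

Convert to polar (x = r cos θ, y = r sin θ, dA = r dr dθ); the integrand becomes 5r^2, so

    ∬_D (curl F)_z dA = ∫_0^{2π} ∫_0^{5} (5r^2) · r dr dθ.

Inner (r from 0 to 5): 3125/4.
Outer (θ from 0 to 2π): 3125π/2.

Therefore ∮_C F · dr = 3125π/2.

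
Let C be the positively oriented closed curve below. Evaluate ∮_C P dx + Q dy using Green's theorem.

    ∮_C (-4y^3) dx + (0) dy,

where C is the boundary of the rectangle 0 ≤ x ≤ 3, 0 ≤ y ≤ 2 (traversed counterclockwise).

Green's theorem converts the closed line integral into a double integral over the enclosed region D:

    ∮_C P dx + Q dy = ∬_D (∂Q/∂x - ∂P/∂y) dA.

Here P = -4y^3, Q = 0, so

    ∂Q/∂x = 0,    ∂P/∂y = -12y^2,
    ∂Q/∂x - ∂P/∂y = 12y^2.

D is the region 0 ≤ x ≤ 3, 0 ≤ y ≤ 2. Evaluating the double integral:

    ∬_D (12y^2) dA = ∫_0^{3} ∫_0^{2} (12y^2) dy dx.

Inner (y from 0 to 2): 32.
Outer (x from 0 to 3): 96.

Therefore ∮_C P dx + Q dy = 96.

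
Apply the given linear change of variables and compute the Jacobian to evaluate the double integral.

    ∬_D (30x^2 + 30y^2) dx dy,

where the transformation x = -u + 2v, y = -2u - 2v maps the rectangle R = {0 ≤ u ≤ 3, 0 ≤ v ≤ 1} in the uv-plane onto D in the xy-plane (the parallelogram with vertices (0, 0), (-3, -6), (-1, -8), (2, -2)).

Compute the Jacobian determinant of (x, y) with respect to (u, v):

    ∂(x,y)/∂(u,v) = | -1  2 | = (-1)(-2) - (2)(-2) = 6.
                   | -2  -2 |

Its absolute value is |J| = 6 (the area scaling factor).

Substituting x = -u + 2v, y = -2u - 2v into the integrand,

    30x^2 + 30y^2 → 150u^2 + 120u v + 240v^2,

so the integral becomes

    ∬_R (150u^2 + 120u v + 240v^2) · |J| du dv = ∫_0^3 ∫_0^1 (900u^2 + 720u v + 1440v^2) dv du.

Inner (v): 900u^2 + 360u + 480.
Outer (u): 11160.

Therefore ∬_D (30x^2 + 30y^2) dx dy = 11160.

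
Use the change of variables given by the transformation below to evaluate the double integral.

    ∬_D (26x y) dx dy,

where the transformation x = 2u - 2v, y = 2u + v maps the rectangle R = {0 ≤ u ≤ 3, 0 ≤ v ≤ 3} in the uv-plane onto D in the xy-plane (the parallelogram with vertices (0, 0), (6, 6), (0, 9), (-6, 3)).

Compute the Jacobian determinant of (x, y) with respect to (u, v):

    ∂(x,y)/∂(u,v) = | 2  -2 | = (2)(1) - (-2)(2) = 6.
                   | 2  1 |

Its absolute value is |J| = 6 (the area scaling factor).

Substituting x = 2u - 2v, y = 2u + v into the integrand,

    26x y → 104u^2 - 52u v - 52v^2,

so the integral becomes

    ∬_R (104u^2 - 52u v - 52v^2) · |J| du dv = ∫_0^3 ∫_0^3 (624u^2 - 312u v - 312v^2) dv du.

Inner (v): 1872u^2 - 1404u - 2808.
Outer (u): 2106.

Therefore ∬_D (26x y) dx dy = 2106.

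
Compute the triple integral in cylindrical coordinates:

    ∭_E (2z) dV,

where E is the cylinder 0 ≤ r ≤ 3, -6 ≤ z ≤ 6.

In cylindrical coordinates, x = r cos(θ), y = r sin(θ), z = z, and dV = r dr dθ dz.

The integrand becomes 2z, so

    ∭_E (2z) dV = ∫_{0}^{2π} ∫_{0}^{3} ∫_{-6}^{6} (2z) · r dz dr dθ.

Inner (z): 0.
Middle (r from 0 to 3): 0.
Outer (θ): 0.

Therefore the triple integral equals 0.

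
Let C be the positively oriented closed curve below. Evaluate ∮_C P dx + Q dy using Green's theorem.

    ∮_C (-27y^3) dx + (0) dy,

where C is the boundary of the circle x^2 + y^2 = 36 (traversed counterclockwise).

Green's theorem converts the closed line integral into a double integral over the enclosed region D:

    ∮_C P dx + Q dy = ∬_D (∂Q/∂x - ∂P/∂y) dA.

Here P = -27y^3, Q = 0, so

    ∂Q/∂x = 0,    ∂P/∂y = -81y^2,
    ∂Q/∂x - ∂P/∂y = 81y^2.

D is the region x^2 + y^2 ≤ 36. Evaluating the double integral:

In polar coordinates (x = r cos θ, y = r sin θ, dA = r dr dθ) the integrand becomes 81r^2sin(θ)^2, so

    ∬_D (81y^2) dA = ∫_0^{2π} ∫_0^{6} (81r^2sin(θ)^2) · r dr dθ.

Inner (r from 0 to 6): 26244sin(θ)^2.
Outer (θ from 0 to 2π): 26244π.

Therefore ∮_C P dx + Q dy = 26244π.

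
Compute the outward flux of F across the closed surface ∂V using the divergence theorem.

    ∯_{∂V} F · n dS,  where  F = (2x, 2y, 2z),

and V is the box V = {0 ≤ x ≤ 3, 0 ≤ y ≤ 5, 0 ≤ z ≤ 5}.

By the divergence theorem,

    ∯_{∂V} F · n dS = ∭_V (∇ · F) dV.

Compute the divergence:
    ∇ · F = ∂F_x/∂x + ∂F_y/∂y + ∂F_z/∂z = 2 + 2 + 2 = 6.

V is a rectangular box, so dV = dx dy dz with 0 ≤ x ≤ 3, 0 ≤ y ≤ 5, 0 ≤ z ≤ 5.

Integrate (6) over V as an iterated integral:

    ∭_V (∇·F) dV = ∫_0^{3} ∫_0^{5} ∫_0^{5} (6) dz dy dx.

Inner (z from 0 to 5): 30.
Middle (y from 0 to 5): 150.
Outer (x from 0 to 3): 450.

Therefore ∯_{∂V} F · n dS = 450.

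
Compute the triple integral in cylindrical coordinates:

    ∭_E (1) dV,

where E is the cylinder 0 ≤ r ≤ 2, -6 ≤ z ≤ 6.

In cylindrical coordinates, x = r cos(θ), y = r sin(θ), z = z, and dV = r dr dθ dz.

The integrand becomes 1, so

    ∭_E (1) dV = ∫_{0}^{2π} ∫_{0}^{2} ∫_{-6}^{6} (1) · r dz dr dθ.

Inner (z): 12r.
Middle (r from 0 to 2): 24.
Outer (θ): 48π.

Therefore the triple integral equals 48π.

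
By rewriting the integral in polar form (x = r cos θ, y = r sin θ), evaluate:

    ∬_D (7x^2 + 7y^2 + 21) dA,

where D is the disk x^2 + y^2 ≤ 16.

The region D is 0 ≤ r ≤ 4, 0 ≤ θ ≤ 2π in polar coordinates, where x = r cos(θ), y = r sin(θ), and dA = r dr dθ.

Under the substitution, the integrand becomes 7r^2 + 21, so

    ∬_D (7x^2 + 7y^2 + 21) dA = ∫_{0}^{2π} ∫_{0}^{4} (7r^2 + 21) · r dr dθ.

Inner integral (in r): ∫_{0}^{4} (7r^2 + 21) · r dr = 616.

Outer integral (in θ): ∫_{0}^{2π} (616) dθ = 1232π.

Therefore ∬_D (7x^2 + 7y^2 + 21) dA = 1232π.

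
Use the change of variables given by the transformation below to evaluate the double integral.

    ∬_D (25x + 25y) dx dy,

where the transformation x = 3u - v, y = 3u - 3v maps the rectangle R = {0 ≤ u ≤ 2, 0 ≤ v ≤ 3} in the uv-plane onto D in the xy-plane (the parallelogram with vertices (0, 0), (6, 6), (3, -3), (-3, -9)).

Compute the Jacobian determinant of (x, y) with respect to (u, v):

    ∂(x,y)/∂(u,v) = | 3  -1 | = (3)(-3) - (-1)(3) = -6.
                   | 3  -3 |

Its absolute value is |J| = 6 (the area scaling factor).

Substituting x = 3u - v, y = 3u - 3v into the integrand,

    25x + 25y → 150u - 100v,

so the integral becomes

    ∬_R (150u - 100v) · |J| du dv = ∫_0^2 ∫_0^3 (900u - 600v) dv du.

Inner (v): 2700u - 2700.
Outer (u): 0.

Therefore ∬_D (25x + 25y) dx dy = 0.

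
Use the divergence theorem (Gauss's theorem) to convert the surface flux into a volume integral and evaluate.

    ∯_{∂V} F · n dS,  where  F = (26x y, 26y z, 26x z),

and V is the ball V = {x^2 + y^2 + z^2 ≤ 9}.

By the divergence theorem,

    ∯_{∂V} F · n dS = ∭_V (∇ · F) dV.

Compute the divergence:
    ∇ · F = ∂F_x/∂x + ∂F_y/∂y + ∂F_z/∂z = 26y + 26z + 26x = 26x + 26y + 26z.

In spherical coordinates, x = ρ sin(φ) cos(θ), y = ρ sin(φ) sin(θ), z = ρ cos(φ), dV = ρ^2 sin(φ) dρ dφ dθ, with 0 ≤ ρ ≤ 3, 0 ≤ φ ≤ π, 0 ≤ θ ≤ 2π.

The integrand, after substitution and multiplying by the volume element, becomes (26ρ (sqrt(2)sin(φ)sin(θ + π/4) + cos(φ))) · ρ^2 sin(φ), so

    ∭_V (∇·F) dV = ∫_0^{2π} ∫_0^{π} ∫_0^{3} (26ρ (sqrt(2)sin(φ)sin(θ + π/4) + cos(φ))) · ρ^2 sin(φ) dρ dφ dθ.

Inner (ρ from 0 to 3): 1053(sqrt(2)sin(φ)sin(θ + π/4) + cos(φ))sin(φ)/2.
Middle (φ from 0 to π): 1053sqrt(2)π sin(θ + π/4)/4.
Outer (θ from 0 to 2π): 0.

Therefore ∯_{∂V} F · n dS = 0.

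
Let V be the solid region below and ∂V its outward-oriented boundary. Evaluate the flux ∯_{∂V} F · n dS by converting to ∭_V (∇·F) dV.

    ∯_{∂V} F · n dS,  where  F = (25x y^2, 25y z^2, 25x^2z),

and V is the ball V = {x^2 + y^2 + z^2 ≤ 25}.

By the divergence theorem,

    ∯_{∂V} F · n dS = ∭_V (∇ · F) dV.

Compute the divergence:
    ∇ · F = ∂F_x/∂x + ∂F_y/∂y + ∂F_z/∂z = 25y^2 + 25z^2 + 25x^2 = 25x^2 + 25y^2 + 25z^2.

In spherical coordinates, x = ρ sin(φ) cos(θ), y = ρ sin(φ) sin(θ), z = ρ cos(φ), dV = ρ^2 sin(φ) dρ dφ dθ, with 0 ≤ ρ ≤ 5, 0 ≤ φ ≤ π, 0 ≤ θ ≤ 2π.

The integrand, after substitution and multiplying by the volume element, becomes (25ρ^2) · ρ^2 sin(φ), so

    ∭_V (∇·F) dV = ∫_0^{2π} ∫_0^{π} ∫_0^{5} (25ρ^2) · ρ^2 sin(φ) dρ dφ dθ.

Inner (ρ from 0 to 5): 15625sin(φ).
Middle (φ from 0 to π): 31250.
Outer (θ from 0 to 2π): 62500π.

Therefore ∯_{∂V} F · n dS = 62500π.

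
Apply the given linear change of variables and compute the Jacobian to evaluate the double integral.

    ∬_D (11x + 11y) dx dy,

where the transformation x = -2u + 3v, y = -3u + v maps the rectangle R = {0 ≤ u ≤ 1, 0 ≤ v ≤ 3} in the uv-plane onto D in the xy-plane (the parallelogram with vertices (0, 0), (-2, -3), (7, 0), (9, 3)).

Compute the Jacobian determinant of (x, y) with respect to (u, v):

    ∂(x,y)/∂(u,v) = | -2  3 | = (-2)(1) - (3)(-3) = 7.
                   | -3  1 |

Its absolute value is |J| = 7 (the area scaling factor).

Substituting x = -2u + 3v, y = -3u + v into the integrand,

    11x + 11y → -55u + 44v,

so the integral becomes

    ∬_R (-55u + 44v) · |J| du dv = ∫_0^1 ∫_0^3 (-385u + 308v) dv du.

Inner (v): 1386 - 1155u.
Outer (u): 1617/2.

Therefore ∬_D (11x + 11y) dx dy = 1617/2.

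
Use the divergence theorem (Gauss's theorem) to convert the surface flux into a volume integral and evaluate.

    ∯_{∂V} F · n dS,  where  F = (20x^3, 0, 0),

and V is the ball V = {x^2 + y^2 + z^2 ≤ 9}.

By the divergence theorem,

    ∯_{∂V} F · n dS = ∭_V (∇ · F) dV.

Compute the divergence:
    ∇ · F = ∂F_x/∂x + ∂F_y/∂y + ∂F_z/∂z = 60x^2 + 0 + 0 = 60x^2.

In spherical coordinates, x = ρ sin(φ) cos(θ), y = ρ sin(φ) sin(θ), z = ρ cos(φ), dV = ρ^2 sin(φ) dρ dφ dθ, with 0 ≤ ρ ≤ 3, 0 ≤ φ ≤ π, 0 ≤ θ ≤ 2π.

The integrand, after substitution and multiplying by the volume element, becomes (60ρ^2sin(φ)^2cos(θ)^2) · ρ^2 sin(φ), so

    ∭_V (∇·F) dV = ∫_0^{2π} ∫_0^{π} ∫_0^{3} (60ρ^2sin(φ)^2cos(θ)^2) · ρ^2 sin(φ) dρ dφ dθ.

Inner (ρ from 0 to 3): 2916sin(φ)^3cos(θ)^2.
Middle (φ from 0 to π): 3888cos(θ)^2.
Outer (θ from 0 to 2π): 3888π.

Therefore ∯_{∂V} F · n dS = 3888π.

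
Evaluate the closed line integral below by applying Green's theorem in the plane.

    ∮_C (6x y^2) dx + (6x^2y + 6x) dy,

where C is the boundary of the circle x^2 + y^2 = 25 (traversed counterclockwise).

Green's theorem converts the closed line integral into a double integral over the enclosed region D:

    ∮_C P dx + Q dy = ∬_D (∂Q/∂x - ∂P/∂y) dA.

Here P = 6x y^2, Q = 6x^2y + 6x, so

    ∂Q/∂x = 12x y + 6,    ∂P/∂y = 12x y,
    ∂Q/∂x - ∂P/∂y = 6.

D is the region x^2 + y^2 ≤ 25. Evaluating the double integral:

In polar coordinates (x = r cos θ, y = r sin θ, dA = r dr dθ) the integrand becomes 6, so

    ∬_D (6) dA = ∫_0^{2π} ∫_0^{5} (6) · r dr dθ.

Inner (r from 0 to 5): 75.
Outer (θ from 0 to 2π): 150π.

Therefore ∮_C P dx + Q dy = 150π.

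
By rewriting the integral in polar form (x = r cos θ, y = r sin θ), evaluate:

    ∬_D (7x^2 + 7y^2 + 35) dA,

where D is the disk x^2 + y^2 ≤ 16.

The region D is 0 ≤ r ≤ 4, 0 ≤ θ ≤ 2π in polar coordinates, where x = r cos(θ), y = r sin(θ), and dA = r dr dθ.

Under the substitution, the integrand becomes 7r^2 + 35, so

    ∬_D (7x^2 + 7y^2 + 35) dA = ∫_{0}^{2π} ∫_{0}^{4} (7r^2 + 35) · r dr dθ.

Inner integral (in r): ∫_{0}^{4} (7r^2 + 35) · r dr = 728.

Outer integral (in θ): ∫_{0}^{2π} (728) dθ = 1456π.

Therefore ∬_D (7x^2 + 7y^2 + 35) dA = 1456π.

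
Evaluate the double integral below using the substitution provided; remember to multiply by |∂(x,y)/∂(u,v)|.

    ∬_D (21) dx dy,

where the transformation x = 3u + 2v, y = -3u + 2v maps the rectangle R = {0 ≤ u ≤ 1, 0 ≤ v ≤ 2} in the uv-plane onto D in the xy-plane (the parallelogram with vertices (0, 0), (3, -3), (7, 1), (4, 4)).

Compute the Jacobian determinant of (x, y) with respect to (u, v):

    ∂(x,y)/∂(u,v) = | 3  2 | = (3)(2) - (2)(-3) = 12.
                   | -3  2 |

Its absolute value is |J| = 12 (the area scaling factor).

Substituting x = 3u + 2v, y = -3u + 2v into the integrand,

    21 → 21,

so the integral becomes

    ∬_R (21) · |J| du dv = ∫_0^1 ∫_0^2 (252) dv du.

Inner (v): 504.
Outer (u): 504.

Therefore ∬_D (21) dx dy = 504.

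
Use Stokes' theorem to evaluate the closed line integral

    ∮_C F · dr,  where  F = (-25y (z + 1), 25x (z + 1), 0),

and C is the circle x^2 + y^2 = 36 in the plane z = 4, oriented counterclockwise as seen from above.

Let S be the flat disk x^2 + y^2 ≤ 36 in the plane z = 4, with upward unit normal n̂ = ẑ. By Stokes' theorem,

    ∮_C F · dr = ∬_S (∇ × F) · n̂ dS = ∬_D (curl F)_z dA,

where D is the disk x^2 + y^2 ≤ 36.

Compute the curl of F = (-25y (z + 1), 25x (z + 1), 0):
    (∇ × F)_x = ∂F_z/∂y - ∂F_y/∂z = -25x,
    (∇ × F)_y = ∂F_x/∂z - ∂F_z/∂x = -25y,
    (∇ × F)_z = ∂F_y/∂x - ∂F_x/∂y = 50z + 50.

On z = 4, (curl F)_z = 250.

Convert to polar (x = r cos θ, y = r sin θ, dA = r dr dθ); the integrand becomes 250, so

    ∬_D (curl F)_z dA = ∫_0^{2π} ∫_0^{6} (250) · r dr dθ.

Inner (r from 0 to 6): 4500.
Outer (θ from 0 to 2π): 9000π.

Therefore ∮_C F · dr = 9000π.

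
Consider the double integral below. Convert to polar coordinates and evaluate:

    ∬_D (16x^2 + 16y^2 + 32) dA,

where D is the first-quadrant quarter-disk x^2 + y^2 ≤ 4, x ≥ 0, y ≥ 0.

The region D is 0 ≤ r ≤ 2, 0 ≤ θ ≤ π/2 in polar coordinates, where x = r cos(θ), y = r sin(θ), and dA = r dr dθ.

Under the substitution, the integrand becomes 16r^2 + 32, so

    ∬_D (16x^2 + 16y^2 + 32) dA = ∫_{0}^{π/2} ∫_{0}^{2} (16r^2 + 32) · r dr dθ.

Inner integral (in r): ∫_{0}^{2} (16r^2 + 32) · r dr = 128.

Outer integral (in θ): ∫_{0}^{π/2} (128) dθ = 64π.

Therefore ∬_D (16x^2 + 16y^2 + 32) dA = 64π.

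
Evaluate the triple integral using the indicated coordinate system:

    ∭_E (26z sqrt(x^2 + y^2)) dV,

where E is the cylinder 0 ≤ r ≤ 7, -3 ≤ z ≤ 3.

In cylindrical coordinates, x = r cos(θ), y = r sin(θ), z = z, and dV = r dr dθ dz.

The integrand becomes 26r z, so

    ∭_E (26z sqrt(x^2 + y^2)) dV = ∫_{0}^{2π} ∫_{0}^{7} ∫_{-3}^{3} (26r z) · r dz dr dθ.

Inner (z): 0.
Middle (r from 0 to 7): 0.
Outer (θ): 0.

Therefore the triple integral equals 0.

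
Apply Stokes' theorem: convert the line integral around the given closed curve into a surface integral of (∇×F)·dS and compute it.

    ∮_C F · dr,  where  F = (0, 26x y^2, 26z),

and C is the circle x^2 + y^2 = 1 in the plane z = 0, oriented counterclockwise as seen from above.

Let S be the flat disk x^2 + y^2 ≤ 1 in the plane z = 0, with upward unit normal n̂ = ẑ. By Stokes' theorem,

    ∮_C F · dr = ∬_S (∇ × F) · n̂ dS = ∬_D (curl F)_z dA,

where D is the disk x^2 + y^2 ≤ 1.

Compute the curl of F = (0, 26x y^2, 26z):
    (∇ × F)_x = ∂F_z/∂y - ∂F_y/∂z = 0,
    (∇ × F)_y = ∂F_x/∂z - ∂F_z/∂x = 0,
    (∇ × F)_z = ∂F_y/∂x - ∂F_x/∂y = 26y^2.

On z = 0, (curl F)_z = 26y^2.

Convert to polar (x = r cos θ, y = r sin θ, dA = r dr dθ); the integrand becomes 26r^2sin(θ)^2, so

    ∬_D (curl F)_z dA = ∫_0^{2π} ∫_0^{1} (26r^2sin(θ)^2) · r dr dθ.

Inner (r from 0 to 1): 13sin(θ)^2/2.
Outer (θ from 0 to 2π): 13π/2.

Therefore ∮_C F · dr = 13π/2.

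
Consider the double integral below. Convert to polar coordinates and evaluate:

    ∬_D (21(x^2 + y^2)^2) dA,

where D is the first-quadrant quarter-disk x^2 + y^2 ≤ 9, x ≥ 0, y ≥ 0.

The region D is 0 ≤ r ≤ 3, 0 ≤ θ ≤ π/2 in polar coordinates, where x = r cos(θ), y = r sin(θ), and dA = r dr dθ.

Under the substitution, the integrand becomes 21r^4, so

    ∬_D (21(x^2 + y^2)^2) dA = ∫_{0}^{π/2} ∫_{0}^{3} (21r^4) · r dr dθ.

Inner integral (in r): ∫_{0}^{3} (21r^4) · r dr = 5103/2.

Outer integral (in θ): ∫_{0}^{π/2} (5103/2) dθ = 5103π/4.

Therefore ∬_D (21(x^2 + y^2)^2) dA = 5103π/4.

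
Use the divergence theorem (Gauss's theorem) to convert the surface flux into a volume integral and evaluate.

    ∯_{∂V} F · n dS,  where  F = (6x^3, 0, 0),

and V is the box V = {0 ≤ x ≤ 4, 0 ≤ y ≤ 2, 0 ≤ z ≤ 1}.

By the divergence theorem,

    ∯_{∂V} F · n dS = ∭_V (∇ · F) dV.

Compute the divergence:
    ∇ · F = ∂F_x/∂x + ∂F_y/∂y + ∂F_z/∂z = 18x^2 + 0 + 0 = 18x^2.

V is a rectangular box, so dV = dx dy dz with 0 ≤ x ≤ 4, 0 ≤ y ≤ 2, 0 ≤ z ≤ 1.

Integrate (18x^2) over V as an iterated integral:

    ∭_V (∇·F) dV = ∫_0^{4} ∫_0^{2} ∫_0^{1} (18x^2) dz dy dx.

Inner (z from 0 to 1): 18x^2.
Middle (y from 0 to 2): 36x^2.
Outer (x from 0 to 4): 768.

Therefore ∯_{∂V} F · n dS = 768.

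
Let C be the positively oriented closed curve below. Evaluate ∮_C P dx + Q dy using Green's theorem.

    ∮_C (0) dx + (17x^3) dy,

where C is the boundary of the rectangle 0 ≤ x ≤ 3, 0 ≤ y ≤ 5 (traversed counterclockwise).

Green's theorem converts the closed line integral into a double integral over the enclosed region D:

    ∮_C P dx + Q dy = ∬_D (∂Q/∂x - ∂P/∂y) dA.

Here P = 0, Q = 17x^3, so

    ∂Q/∂x = 51x^2,    ∂P/∂y = 0,
    ∂Q/∂x - ∂P/∂y = 51x^2.

D is the region 0 ≤ x ≤ 3, 0 ≤ y ≤ 5. Evaluating the double integral:

    ∬_D (51x^2) dA = ∫_0^{3} ∫_0^{5} (51x^2) dy dx.

Inner (y from 0 to 5): 255x^2.
Outer (x from 0 to 3): 2295.

Therefore ∮_C P dx + Q dy = 2295.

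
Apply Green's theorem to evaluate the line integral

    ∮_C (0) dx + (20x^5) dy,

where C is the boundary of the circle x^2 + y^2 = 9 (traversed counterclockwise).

Green's theorem converts the closed line integral into a double integral over the enclosed region D:

    ∮_C P dx + Q dy = ∬_D (∂Q/∂x - ∂P/∂y) dA.

Here P = 0, Q = 20x^5, so

    ∂Q/∂x = 100x^4,    ∂P/∂y = 0,
    ∂Q/∂x - ∂P/∂y = 100x^4.

D is the region x^2 + y^2 ≤ 9. Evaluating the double integral:

In polar coordinates (x = r cos θ, y = r sin θ, dA = r dr dθ) the integrand becomes 100r^4cos(θ)^4, so

    ∬_D (100x^4) dA = ∫_0^{2π} ∫_0^{3} (100r^4cos(θ)^4) · r dr dθ.

Inner (r from 0 to 3): 12150cos(θ)^4.
Outer (θ from 0 to 2π): 18225π/2.

Therefore ∮_C P dx + Q dy = 18225π/2.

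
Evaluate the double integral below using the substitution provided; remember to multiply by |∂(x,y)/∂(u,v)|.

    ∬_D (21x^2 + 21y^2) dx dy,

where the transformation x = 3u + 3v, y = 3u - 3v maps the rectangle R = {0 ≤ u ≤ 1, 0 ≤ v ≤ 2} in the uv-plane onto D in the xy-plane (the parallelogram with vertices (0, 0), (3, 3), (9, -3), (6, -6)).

Compute the Jacobian determinant of (x, y) with respect to (u, v):

    ∂(x,y)/∂(u,v) = | 3  3 | = (3)(-3) - (3)(3) = -18.
                   | 3  -3 |

Its absolute value is |J| = 18 (the area scaling factor).

Substituting x = 3u + 3v, y = 3u - 3v into the integrand,

    21x^2 + 21y^2 → 378u^2 + 378v^2,

so the integral becomes

    ∬_R (378u^2 + 378v^2) · |J| du dv = ∫_0^1 ∫_0^2 (6804u^2 + 6804v^2) dv du.

Inner (v): 13608u^2 + 18144.
Outer (u): 22680.

Therefore ∬_D (21x^2 + 21y^2) dx dy = 22680.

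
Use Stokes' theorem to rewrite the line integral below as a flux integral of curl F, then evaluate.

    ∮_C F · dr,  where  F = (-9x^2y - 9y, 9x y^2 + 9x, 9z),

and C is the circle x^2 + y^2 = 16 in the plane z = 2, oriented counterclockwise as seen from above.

Let S be the flat disk x^2 + y^2 ≤ 16 in the plane z = 2, with upward unit normal n̂ = ẑ. By Stokes' theorem,

    ∮_C F · dr = ∬_S (∇ × F) · n̂ dS = ∬_D (curl F)_z dA,

where D is the disk x^2 + y^2 ≤ 16.

Compute the curl of F = (-9x^2y - 9y, 9x y^2 + 9x, 9z):
    (∇ × F)_x = ∂F_z/∂y - ∂F_y/∂z = 0,
    (∇ × F)_y = ∂F_x/∂z - ∂F_z/∂x = 0,
    (∇ × F)_z = ∂F_y/∂x - ∂F_x/∂y = 9x^2 + 9y^2 + 18.

On z = 2, (curl F)_z = 9x^2 + 9y^2 + 18.

Convert to polar (x = r cos θ, y = r sin θ, dA = r dr dθ); the integrand becomes 9r^2 + 18, so

    ∬_D (curl F)_z dA = ∫_0^{2π} ∫_0^{4} (9r^2 + 18) · r dr dθ.

Inner (r from 0 to 4): 720.
Outer (θ from 0 to 2π): 1440π.

Therefore ∮_C F · dr = 1440π.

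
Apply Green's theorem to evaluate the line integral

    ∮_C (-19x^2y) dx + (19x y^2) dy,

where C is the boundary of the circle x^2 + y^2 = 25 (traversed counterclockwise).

Green's theorem converts the closed line integral into a double integral over the enclosed region D:

    ∮_C P dx + Q dy = ∬_D (∂Q/∂x - ∂P/∂y) dA.

Here P = -19x^2y, Q = 19x y^2, so

    ∂Q/∂x = 19y^2,    ∂P/∂y = -19x^2,
    ∂Q/∂x - ∂P/∂y = 19x^2 + 19y^2.

D is the region x^2 + y^2 ≤ 25. Evaluating the double integral:

In polar coordinates (x = r cos θ, y = r sin θ, dA = r dr dθ) the integrand becomes 19r^2, so

    ∬_D (19x^2 + 19y^2) dA = ∫_0^{2π} ∫_0^{5} (19r^2) · r dr dθ.

Inner (r from 0 to 5): 11875/4.
Outer (θ from 0 to 2π): 11875π/2.

Therefore ∮_C P dx + Q dy = 11875π/2.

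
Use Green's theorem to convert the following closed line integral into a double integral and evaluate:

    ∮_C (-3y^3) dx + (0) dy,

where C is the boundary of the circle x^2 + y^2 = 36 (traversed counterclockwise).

Green's theorem converts the closed line integral into a double integral over the enclosed region D:

    ∮_C P dx + Q dy = ∬_D (∂Q/∂x - ∂P/∂y) dA.

Here P = -3y^3, Q = 0, so

    ∂Q/∂x = 0,    ∂P/∂y = -9y^2,
    ∂Q/∂x - ∂P/∂y = 9y^2.

D is the region x^2 + y^2 ≤ 36. Evaluating the double integral:

In polar coordinates (x = r cos θ, y = r sin θ, dA = r dr dθ) the integrand becomes 9r^2sin(θ)^2, so

    ∬_D (9y^2) dA = ∫_0^{2π} ∫_0^{6} (9r^2sin(θ)^2) · r dr dθ.

Inner (r from 0 to 6): 2916sin(θ)^2.
Outer (θ from 0 to 2π): 2916π.

Therefore ∮_C P dx + Q dy = 2916π.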